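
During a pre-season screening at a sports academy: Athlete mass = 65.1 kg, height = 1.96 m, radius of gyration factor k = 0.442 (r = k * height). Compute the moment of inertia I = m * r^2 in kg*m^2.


r = k * height = 0.442 * 1.96 = 0.86632 m
r^2 = 0.86632^2 = 0.75051
I = 65.1 * 0.75051 = 48.858 kg*m^2

48.858 kg*m^2


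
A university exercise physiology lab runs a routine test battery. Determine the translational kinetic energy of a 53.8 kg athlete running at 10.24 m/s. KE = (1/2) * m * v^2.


KE = 0.5 * m * v^2
= 0.5 * 53.8 * 10.24^2
= 0.5 * 53.8 * 104.8576
= 2820.67 J

2820.67 J


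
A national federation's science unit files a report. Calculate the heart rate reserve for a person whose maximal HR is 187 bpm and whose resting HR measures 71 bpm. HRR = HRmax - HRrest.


HRmax = 187 bpm
HRrest = 71 bpm
HRR = 187 - 71 = 116 bpm

116 bpm


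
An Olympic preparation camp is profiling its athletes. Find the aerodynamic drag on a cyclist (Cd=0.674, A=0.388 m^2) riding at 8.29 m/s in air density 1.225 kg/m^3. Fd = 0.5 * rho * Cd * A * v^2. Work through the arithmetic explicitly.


Fd = 0.5 * 1.225 * 0.674 * 0.388 * 8.29^2
= 0.5 * 1.225 * 0.674 * 0.388 * 68.7241
= 11.008 N

11.008 N


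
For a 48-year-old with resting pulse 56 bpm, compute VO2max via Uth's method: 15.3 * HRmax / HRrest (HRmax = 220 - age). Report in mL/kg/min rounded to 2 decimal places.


Step 1: HRmax = 220 - 48 = 172 bpm
Step 2: Ratio = 172 / 56 = 3.0714
Step 3: VO2max = 15.3 * 3.0714 = 46.99 mL/kg/min

46.99 mL/kg/min


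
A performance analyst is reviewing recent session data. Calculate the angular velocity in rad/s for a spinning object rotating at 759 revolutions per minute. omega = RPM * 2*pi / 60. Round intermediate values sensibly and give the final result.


omega = RPM * 2*pi / 60
= 759 * 6.28318531 / 60
= 79.482 rad/s

79.482 rad/s


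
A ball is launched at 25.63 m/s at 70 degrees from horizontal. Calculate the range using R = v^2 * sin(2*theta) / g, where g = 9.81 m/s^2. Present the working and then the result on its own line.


sin(2 * 70) = sin(140) = 0.642788
v^2 = 25.63^2 = 656.8969
R = 656.8969 * 0.642788 / 9.81
= 43.042 m

43.042 m


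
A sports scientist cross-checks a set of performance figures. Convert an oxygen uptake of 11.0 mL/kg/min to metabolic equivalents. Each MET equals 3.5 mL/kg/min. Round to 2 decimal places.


One MET = 3.5 mL/kg/min
Number of METs = 11.0 / 3.5
= 3.14 METs

3.14 METs


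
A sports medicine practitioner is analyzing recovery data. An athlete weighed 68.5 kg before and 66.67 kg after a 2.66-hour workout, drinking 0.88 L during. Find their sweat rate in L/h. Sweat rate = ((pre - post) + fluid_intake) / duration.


Body mass change = 1.83 kg
Total sweat loss = 1.83 + 0.88 = 2.71 L
Rate = 2.71 / 2.66 = 1.019 L/h

1.019 L/h


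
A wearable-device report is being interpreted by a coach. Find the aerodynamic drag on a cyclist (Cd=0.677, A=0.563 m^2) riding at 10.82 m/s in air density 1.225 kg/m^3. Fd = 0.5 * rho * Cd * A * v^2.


Fd = 0.5 * 1.225 * 0.677 * 0.563 * 10.82^2
= 0.5 * 1.225 * 0.677 * 0.563 * 117.0724
= 27.331 N

27.331 N


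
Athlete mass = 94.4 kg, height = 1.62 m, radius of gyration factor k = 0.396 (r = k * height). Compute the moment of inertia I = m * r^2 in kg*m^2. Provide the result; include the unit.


r = k * height = 0.396 * 1.62 = 0.64152 m
r^2 = 0.64152^2 = 0.411548
I = 94.4 * 0.411548 = 38.85 kg*m^2

38.85 kg*m^2


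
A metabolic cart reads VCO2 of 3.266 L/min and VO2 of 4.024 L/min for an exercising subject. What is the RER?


RER = VCO2 / VO2 = 3.266 / 4.024 = 0.8116

0.8116


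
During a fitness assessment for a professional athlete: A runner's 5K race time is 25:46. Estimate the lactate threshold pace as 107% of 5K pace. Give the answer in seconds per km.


Total race time = 25*60 + 46 = 1546 seconds
5K pace = 1546 / 5 = 309.2 sec/km
LT pace = 309.2 * 1.07 = 330.84 sec/km

330.84 s/km


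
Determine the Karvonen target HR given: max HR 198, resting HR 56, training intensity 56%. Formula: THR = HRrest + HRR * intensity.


HRR = HRmax - HRrest = 198 - 56 = 142
THR = 56 + 142 * 0.56
= 135.52 bpm

135.52 bpm


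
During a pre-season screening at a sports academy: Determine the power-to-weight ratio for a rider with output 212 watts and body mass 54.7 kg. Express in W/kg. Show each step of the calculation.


P/W = 212 / 54.7 = 3.876 W/kg

3.876 W/kg


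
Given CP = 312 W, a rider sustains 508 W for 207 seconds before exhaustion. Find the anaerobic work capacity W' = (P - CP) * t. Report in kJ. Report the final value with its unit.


Excess power = 508 - 312 = 196 W
Work above CP = 196 * 207 = 40572 J
W' = 40.572 kJ

40.572 kJ


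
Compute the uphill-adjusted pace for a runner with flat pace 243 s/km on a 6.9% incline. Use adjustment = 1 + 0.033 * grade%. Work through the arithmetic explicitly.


Adjustment factor = 1 + 0.033 * 6.9 = 1.2277
Grade-adjusted pace = 243 * 1.2277 = 298.33 s/km

298.33 s/km


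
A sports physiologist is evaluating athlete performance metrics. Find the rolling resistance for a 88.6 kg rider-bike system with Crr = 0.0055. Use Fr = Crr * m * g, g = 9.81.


m * g = 88.6 * 9.81 = 869.166 N
Fr = 0.0055 * 869.166 = 4.78 N

4.78 N


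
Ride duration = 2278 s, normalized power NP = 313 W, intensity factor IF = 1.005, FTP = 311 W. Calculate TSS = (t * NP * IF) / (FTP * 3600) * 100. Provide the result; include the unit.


Numerator = 2278 * 313 * 1.005 = 716579.07
Denominator = 311 * 3600 = 1119600
TSS = 716579.07 / 1119600 * 100
= 64.0

64.0 TSS


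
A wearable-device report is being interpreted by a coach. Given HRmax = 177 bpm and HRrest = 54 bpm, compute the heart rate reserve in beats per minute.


Heart rate reserve = maximum HR minus resting HR
HRR = 177 - 54 = 123 bpm

123 bpm


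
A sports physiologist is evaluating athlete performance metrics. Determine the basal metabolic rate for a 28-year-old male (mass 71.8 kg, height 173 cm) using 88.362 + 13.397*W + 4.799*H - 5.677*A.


BMR = 88.362 + 13.397*71.8 + 4.799*173 - 5.677*28
= 1721.54 kcal/day

1721.54 kcal/day


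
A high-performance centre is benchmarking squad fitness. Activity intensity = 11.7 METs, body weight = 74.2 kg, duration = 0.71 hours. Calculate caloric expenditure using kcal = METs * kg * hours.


kcal = 11.7 * 74.2 * 0.71
= 868.14 * 0.71
= 616.38 kcal

616.38 kcal


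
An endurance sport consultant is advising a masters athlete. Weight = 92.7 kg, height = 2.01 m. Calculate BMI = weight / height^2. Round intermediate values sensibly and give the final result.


height^2 = 2.01^2 = 4.0401
BMI = 92.7 / 4.0401 = 22.94 kg/m^2

22.94 kg/m^2


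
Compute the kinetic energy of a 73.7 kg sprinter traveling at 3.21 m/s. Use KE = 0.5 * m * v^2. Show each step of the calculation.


Velocity squared = 10.3041
KE = 0.5 * 73.7 * 10.3041 = 379.71 J

379.71 J


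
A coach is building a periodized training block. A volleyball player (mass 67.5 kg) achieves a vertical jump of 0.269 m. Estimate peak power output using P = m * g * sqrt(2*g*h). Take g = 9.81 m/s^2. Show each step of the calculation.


2 * g * h = 2 * 9.81 * 0.269 = 5.27778
sqrt(5.27778) = 2.297342 m/s
P = 67.5 * 9.81 * 2.297342 = 1521.24 W

1521.24 W


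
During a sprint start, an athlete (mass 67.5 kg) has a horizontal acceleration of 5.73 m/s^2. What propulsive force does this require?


Propulsive force = mass * acceleration
= 67.5 kg * 5.73 m/s^2
= 386.78 N

386.78 N


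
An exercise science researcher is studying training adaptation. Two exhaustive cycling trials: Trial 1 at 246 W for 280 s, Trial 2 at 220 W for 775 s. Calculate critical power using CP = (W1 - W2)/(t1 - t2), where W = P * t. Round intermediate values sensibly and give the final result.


W1 = 246 * 280 = 68880 J
W2 = 220 * 775 = 170500 J
CP = (68880 - 170500) / (280 - 775)
= -101620 / -495
= 205.29 W

205.29 W


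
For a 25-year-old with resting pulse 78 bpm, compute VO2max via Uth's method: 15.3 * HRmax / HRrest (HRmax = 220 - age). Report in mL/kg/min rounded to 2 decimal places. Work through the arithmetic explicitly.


Step 1: HRmax = 220 - 25 = 195 bpm
Step 2: Ratio = 195 / 78 = 2.5
Step 3: VO2max = 15.3 * 2.5 = 38.25 mL/kg/min

38.25 mL/kg/min


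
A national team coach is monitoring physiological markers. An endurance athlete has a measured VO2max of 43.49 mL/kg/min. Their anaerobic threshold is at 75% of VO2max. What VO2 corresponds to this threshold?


Anaerobic threshold VO2 = VO2max * 75%
= 43.49 * 0.75
= 32.62 mL/kg/min

32.62 mL/kg/min


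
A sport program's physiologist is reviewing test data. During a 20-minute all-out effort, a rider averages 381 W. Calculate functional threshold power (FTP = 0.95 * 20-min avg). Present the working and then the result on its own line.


FTP = 0.95 * 381
= 361.95 W

361.95 W


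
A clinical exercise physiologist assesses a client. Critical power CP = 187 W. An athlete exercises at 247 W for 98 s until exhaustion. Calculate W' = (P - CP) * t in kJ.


P - CP = 247 - 187 = 60 W
W' = 60 * 98 = 5880 J
= 5880 / 1000 = 5.88 kJ

5.88 kJ


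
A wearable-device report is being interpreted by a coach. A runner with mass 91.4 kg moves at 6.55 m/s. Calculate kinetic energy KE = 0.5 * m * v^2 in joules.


v^2 = 6.55^2 = 42.9025
KE = 0.5 * 91.4 * 42.9025
= 1960.64 J

1960.64 J


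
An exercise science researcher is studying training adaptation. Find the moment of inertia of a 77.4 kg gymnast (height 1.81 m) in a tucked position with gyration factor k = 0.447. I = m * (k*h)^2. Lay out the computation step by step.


Radius of gyration = 0.447 * 1.81 = 0.80907 m
I = 77.4 * 0.80907^2
= 77.4 * 0.654594
= 50.666 kg*m^2

50.666 kg*m^2


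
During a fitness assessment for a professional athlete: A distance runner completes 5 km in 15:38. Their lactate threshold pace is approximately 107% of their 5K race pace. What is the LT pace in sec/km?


Convert to seconds: 15 min 38 s = 938 s
Pace per km = 938 / 5 = 187.6 s/km
LT pace = 187.6 * 1.07 = 200.73 s/km

200.73 s/km


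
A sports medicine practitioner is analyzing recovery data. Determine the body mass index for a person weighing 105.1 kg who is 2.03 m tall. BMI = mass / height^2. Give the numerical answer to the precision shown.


BMI = mass / height^2
= 105.1 / 2.03^2
= 105.1 / 4.1209
= 25.5 kg/m^2

25.5 kg/m^2


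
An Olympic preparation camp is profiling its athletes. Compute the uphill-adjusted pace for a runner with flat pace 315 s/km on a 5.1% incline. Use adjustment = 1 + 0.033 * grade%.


Adjustment factor = 1 + 0.033 * 5.1 = 1.1683
Grade-adjusted pace = 315 * 1.1683 = 368.01 s/km

368.01 s/km


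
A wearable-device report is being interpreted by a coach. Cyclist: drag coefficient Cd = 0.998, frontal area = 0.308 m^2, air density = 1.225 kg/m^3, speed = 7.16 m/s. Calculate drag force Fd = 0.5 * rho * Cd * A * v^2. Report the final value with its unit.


v^2 = 7.16^2 = 51.2656
Fd = 0.5 * 1.225 * 0.998 * 0.308 * 51.2656
= 9.652 N

9.652 N


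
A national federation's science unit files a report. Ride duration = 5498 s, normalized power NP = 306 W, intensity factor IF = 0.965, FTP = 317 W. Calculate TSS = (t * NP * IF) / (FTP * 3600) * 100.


Numerator = 5498 * 306 * 0.965 = 1623504.42
Denominator = 317 * 3600 = 1141200
TSS = 1623504.42 / 1141200 * 100
= 142.26

142.26 TSS


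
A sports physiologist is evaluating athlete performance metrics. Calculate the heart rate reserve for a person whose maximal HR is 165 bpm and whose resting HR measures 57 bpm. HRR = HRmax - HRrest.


HRmax = 165 bpm
HRrest = 57 bpm
HRR = 165 - 57 = 108 bpm

108 bpm


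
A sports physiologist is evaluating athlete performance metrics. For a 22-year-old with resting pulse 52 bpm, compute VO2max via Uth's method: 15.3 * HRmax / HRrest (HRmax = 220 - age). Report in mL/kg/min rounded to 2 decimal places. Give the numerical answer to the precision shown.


Step 1: HRmax = 220 - 22 = 198 bpm
Step 2: Ratio = 198 / 52 = 3.8077
Step 3: VO2max = 15.3 * 3.8077 = 58.26 mL/kg/min

58.26 mL/kg/min


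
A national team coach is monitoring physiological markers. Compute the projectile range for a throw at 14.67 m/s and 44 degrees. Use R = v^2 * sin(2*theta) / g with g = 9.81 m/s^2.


Two times the angle = 88 degrees
sin(88) = 0.999391
R = 215.2089 * 0.999391 / 9.81 = 21.924 m

21.924 m


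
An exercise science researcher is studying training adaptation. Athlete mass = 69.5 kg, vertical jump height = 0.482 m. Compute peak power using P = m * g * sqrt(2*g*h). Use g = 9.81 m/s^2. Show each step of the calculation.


sqrt(2 * 9.81 * 0.482) = sqrt(9.45684) = 3.075198 m/s
P = 69.5 * 9.81 * 3.075198
= 2096.65 W

2096.65 W


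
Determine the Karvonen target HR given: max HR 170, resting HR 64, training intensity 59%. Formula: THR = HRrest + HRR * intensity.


HRR = HRmax - HRrest = 170 - 64 = 106
THR = 64 + 106 * 0.59
= 126.54 bpm

126.54 bpm


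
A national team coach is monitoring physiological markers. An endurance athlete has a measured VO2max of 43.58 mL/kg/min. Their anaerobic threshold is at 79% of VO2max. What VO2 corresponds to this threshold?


Anaerobic threshold VO2 = VO2max * 79%
= 43.58 * 0.79
= 34.43 mL/kg/min

34.43 mL/kg/min


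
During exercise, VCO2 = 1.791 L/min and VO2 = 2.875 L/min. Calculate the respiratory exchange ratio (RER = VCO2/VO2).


RER = VCO2 / VO2
= 1.791 / 2.875
= 0.623

0.623


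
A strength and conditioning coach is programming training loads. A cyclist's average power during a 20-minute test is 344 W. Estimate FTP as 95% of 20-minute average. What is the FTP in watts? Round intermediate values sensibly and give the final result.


FTP = 20-min power * 0.95
= 344 * 0.95
= 326.8 W

326.8 W


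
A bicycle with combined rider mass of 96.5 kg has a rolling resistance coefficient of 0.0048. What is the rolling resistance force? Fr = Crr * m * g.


Fr = 0.0048 * 96.5 * 9.81
= 0.4632 * 9.81
= 4.544 N

4.544 N


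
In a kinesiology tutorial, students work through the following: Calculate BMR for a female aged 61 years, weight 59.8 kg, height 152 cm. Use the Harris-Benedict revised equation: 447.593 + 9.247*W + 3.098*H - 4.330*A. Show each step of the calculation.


Substituting values:
W term = 9.247 * 59.8 = 552.9706
H term = 3.098 * 152 = 470.896
A term = 4.330 * 61 = 264.13
BMR = 1207.33 kcal/day

1207.33 kcal/day


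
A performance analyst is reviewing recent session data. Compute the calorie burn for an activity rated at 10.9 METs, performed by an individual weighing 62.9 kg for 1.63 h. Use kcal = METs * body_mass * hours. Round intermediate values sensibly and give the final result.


Product of METs and mass = 10.9 * 62.9 = 685.61
Total kcal = 685.61 * 1.63 = 1117.54 kcal

1117.54 kcal


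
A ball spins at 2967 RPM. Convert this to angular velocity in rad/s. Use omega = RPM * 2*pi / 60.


omega = 2967 * 2 * pi / 60
= 2967 * 6.28318531 / 60
= 18642.211 / 60
= 310.704 rad/s

310.704 rad/s


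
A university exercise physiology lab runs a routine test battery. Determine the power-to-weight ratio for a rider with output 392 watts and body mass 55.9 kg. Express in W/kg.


P/W = 392 / 55.9 = 7.013 W/kg

7.013 W/kg


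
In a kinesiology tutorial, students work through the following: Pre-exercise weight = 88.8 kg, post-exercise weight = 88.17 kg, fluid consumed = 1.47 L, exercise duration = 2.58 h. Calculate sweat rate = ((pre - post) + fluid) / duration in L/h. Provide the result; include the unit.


Weight loss = 88.8 - 88.17 = 0.63 kg (approx L)
Total sweat = 0.63 + 1.47 = 2.1 L
Sweat rate = 2.1 / 2.58 = 0.814 L/h

0.814 L/h


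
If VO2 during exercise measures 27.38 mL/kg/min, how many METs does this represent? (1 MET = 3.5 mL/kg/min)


METs = VO2 / 3.5 = 27.38 / 3.5 = 7.82

7.82 METs


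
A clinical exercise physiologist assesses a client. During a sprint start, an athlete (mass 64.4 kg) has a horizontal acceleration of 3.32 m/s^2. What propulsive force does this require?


Propulsive force = mass * acceleration
= 64.4 kg * 3.32 m/s^2
= 213.81 N

213.81 N


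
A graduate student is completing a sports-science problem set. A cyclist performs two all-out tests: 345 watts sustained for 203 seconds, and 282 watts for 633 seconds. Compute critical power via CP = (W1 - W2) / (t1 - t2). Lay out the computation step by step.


W1 = P1 * t1 = 345 * 203 = 70035 J
W2 = P2 * t2 = 282 * 633 = 178506 J
CP = (70035 - 178506) / (203 - 633)
= 252.26 W

252.26 W


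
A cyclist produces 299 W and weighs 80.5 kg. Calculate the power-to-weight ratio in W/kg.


P/W = power / mass
= 299 / 80.5
= 3.714 W/kg

3.714 W/kg


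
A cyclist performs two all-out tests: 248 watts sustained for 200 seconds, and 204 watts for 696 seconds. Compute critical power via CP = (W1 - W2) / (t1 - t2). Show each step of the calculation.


W1 = P1 * t1 = 248 * 200 = 49600 J
W2 = P2 * t2 = 204 * 696 = 141984 J
CP = (49600 - 141984) / (200 - 696)
= 186.26 W

186.26 W


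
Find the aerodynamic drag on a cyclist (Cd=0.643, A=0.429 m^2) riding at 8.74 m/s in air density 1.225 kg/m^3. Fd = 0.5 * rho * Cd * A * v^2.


Fd = 0.5 * 1.225 * 0.643 * 0.429 * 8.74^2
= 0.5 * 1.225 * 0.643 * 0.429 * 76.3876
= 12.906 N

12.906 N


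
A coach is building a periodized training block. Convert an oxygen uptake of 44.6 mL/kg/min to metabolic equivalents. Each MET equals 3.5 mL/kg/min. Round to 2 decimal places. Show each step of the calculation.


One MET = 3.5 mL/kg/min
Number of METs = 44.6 / 3.5
= 12.74 METs

12.74 METs


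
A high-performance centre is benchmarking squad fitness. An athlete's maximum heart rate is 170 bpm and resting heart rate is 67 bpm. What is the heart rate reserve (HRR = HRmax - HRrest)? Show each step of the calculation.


HRR = HRmax - HRrest
= 170 - 67
= 103 bpm

103 bpm


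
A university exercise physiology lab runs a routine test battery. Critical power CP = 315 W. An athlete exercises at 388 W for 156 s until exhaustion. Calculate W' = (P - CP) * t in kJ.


P - CP = 388 - 315 = 73 W
W' = 73 * 156 = 11388 J
= 11388 / 1000 = 11.388 kJ

11.388 kJ


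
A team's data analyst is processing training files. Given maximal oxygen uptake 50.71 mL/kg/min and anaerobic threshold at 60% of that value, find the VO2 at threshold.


Percentage as decimal = 0.6
VO2 at AT = 50.71 * 0.6 = 30.43 mL/kg/min

30.43 mL/kg/min


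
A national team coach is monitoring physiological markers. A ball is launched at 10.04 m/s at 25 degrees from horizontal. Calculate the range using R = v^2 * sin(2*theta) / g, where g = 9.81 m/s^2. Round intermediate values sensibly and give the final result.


sin(2 * 25) = sin(50) = 0.766044
v^2 = 10.04^2 = 100.8016
R = 100.8016 * 0.766044 / 9.81
= 7.871 m

7.871 m


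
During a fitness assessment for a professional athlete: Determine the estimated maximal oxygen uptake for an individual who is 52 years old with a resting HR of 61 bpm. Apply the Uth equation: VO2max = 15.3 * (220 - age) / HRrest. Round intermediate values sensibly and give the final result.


HRmax = 220 - 52 = 168
VO2max = 15.3 * (168 / 61)
= 15.3 * 2.7541
= 42.14 mL/kg/min

42.14 mL/kg/min


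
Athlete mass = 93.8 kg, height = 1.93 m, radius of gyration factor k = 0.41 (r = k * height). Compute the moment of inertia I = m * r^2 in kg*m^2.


r = k * height = 0.41 * 1.93 = 0.7913 m
r^2 = 0.7913^2 = 0.626156
I = 93.8 * 0.626156 = 58.733 kg*m^2

58.733 kg*m^2


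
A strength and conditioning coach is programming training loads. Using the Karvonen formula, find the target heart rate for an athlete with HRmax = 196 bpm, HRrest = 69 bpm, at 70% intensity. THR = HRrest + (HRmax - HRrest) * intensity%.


HRR = 196 - 69 = 127
THR = 69 + 127 * 0.7
= 69 + 88.9
= 157.9 bpm

157.9 bpm


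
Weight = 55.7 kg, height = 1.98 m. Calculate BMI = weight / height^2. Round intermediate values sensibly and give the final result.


height^2 = 1.98^2 = 3.9204
BMI = 55.7 / 3.9204 = 14.21 kg/m^2

14.21 kg/m^2


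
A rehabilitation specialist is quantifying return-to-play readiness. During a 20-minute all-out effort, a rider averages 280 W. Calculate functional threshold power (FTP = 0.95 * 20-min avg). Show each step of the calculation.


FTP = 0.95 * 280
= 266.0 W

266.0 W


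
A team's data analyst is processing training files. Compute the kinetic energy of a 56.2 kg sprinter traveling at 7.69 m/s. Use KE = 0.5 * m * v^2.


Velocity squared = 59.1361
KE = 0.5 * 56.2 * 59.1361 = 1661.72 J

1661.72 J


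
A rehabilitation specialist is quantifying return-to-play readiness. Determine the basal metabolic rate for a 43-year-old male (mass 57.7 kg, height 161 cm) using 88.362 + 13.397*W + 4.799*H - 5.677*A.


BMR = 88.362 + 13.397*57.7 + 4.799*161 - 5.677*43
= 1389.9 kcal/day

1389.9 kcal/day


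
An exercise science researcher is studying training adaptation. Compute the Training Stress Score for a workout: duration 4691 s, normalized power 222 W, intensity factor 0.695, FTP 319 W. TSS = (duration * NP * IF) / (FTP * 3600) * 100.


Product = 4691 * 222 * 0.695 = 723774.39
Base = 319 * 3600 = 1148400
TSS = 723774.39 / 1148400 * 100 = 63.02

63.02 TSS


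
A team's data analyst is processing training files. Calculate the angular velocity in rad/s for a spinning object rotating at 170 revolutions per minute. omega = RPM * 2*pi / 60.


omega = RPM * 2*pi / 60
= 170 * 6.28318531 / 60
= 17.802 rad/s

17.802 rad/s


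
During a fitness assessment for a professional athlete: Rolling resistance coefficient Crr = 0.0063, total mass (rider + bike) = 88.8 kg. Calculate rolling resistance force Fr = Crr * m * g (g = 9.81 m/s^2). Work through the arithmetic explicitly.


Fr = Crr * m * g
= 0.0063 * 88.8 * 9.81
= 5.488 N

5.488 N


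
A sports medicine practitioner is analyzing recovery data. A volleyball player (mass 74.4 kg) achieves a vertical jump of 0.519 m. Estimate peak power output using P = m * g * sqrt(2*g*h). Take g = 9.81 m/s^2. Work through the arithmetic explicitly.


2 * g * h = 2 * 9.81 * 0.519 = 10.18278
sqrt(10.18278) = 3.191047 m/s
P = 74.4 * 9.81 * 3.191047 = 2329.03 W

2329.03 W


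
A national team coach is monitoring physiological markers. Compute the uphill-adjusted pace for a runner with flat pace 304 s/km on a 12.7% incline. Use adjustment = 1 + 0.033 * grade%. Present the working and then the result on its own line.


Adjustment factor = 1 + 0.033 * 12.7 = 1.4191
Grade-adjusted pace = 304 * 1.4191 = 431.41 s/km

431.41 s/km


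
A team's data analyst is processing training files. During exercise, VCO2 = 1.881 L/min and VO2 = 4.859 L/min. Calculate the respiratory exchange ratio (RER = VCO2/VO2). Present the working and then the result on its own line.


RER = VCO2 / VO2
= 1.881 / 4.859
= 0.3871

0.3871


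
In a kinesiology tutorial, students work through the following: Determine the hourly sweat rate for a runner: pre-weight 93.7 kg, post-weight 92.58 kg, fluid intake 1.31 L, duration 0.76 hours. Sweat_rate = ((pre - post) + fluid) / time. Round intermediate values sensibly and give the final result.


Mass lost = 93.7 - 92.58 = 1.12 kg
Add fluid consumed: 1.12 + 1.31 = 2.43 L total sweat
Sweat rate = 2.43 / 0.76 = 3.197 L/h

3.197 L/h


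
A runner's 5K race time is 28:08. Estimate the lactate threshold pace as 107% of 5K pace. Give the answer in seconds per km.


Total race time = 28*60 + 8 = 1688 seconds
5K pace = 1688 / 5 = 337.6 sec/km
LT pace = 337.6 * 1.07 = 361.23 sec/km

361.23 s/km


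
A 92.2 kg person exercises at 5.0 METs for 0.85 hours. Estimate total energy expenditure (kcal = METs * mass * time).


Energy = METs * mass(kg) * time(h)
= 5.0 * 92.2 * 0.85
= 391.85 kcal

391.85 kcal


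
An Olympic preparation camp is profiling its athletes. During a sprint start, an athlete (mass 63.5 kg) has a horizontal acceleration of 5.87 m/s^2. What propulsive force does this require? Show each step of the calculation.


Propulsive force = mass * acceleration
= 63.5 kg * 5.87 m/s^2
= 372.75 N

372.75 N


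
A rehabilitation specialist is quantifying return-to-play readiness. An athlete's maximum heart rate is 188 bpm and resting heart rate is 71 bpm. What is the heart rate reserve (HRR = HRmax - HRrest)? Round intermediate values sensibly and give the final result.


HRR = HRmax - HRrest
= 188 - 71
= 117 bpm

117 bpm


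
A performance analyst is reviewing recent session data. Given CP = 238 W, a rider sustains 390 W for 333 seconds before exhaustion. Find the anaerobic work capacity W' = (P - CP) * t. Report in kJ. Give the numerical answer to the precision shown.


Excess power = 390 - 238 = 152 W
Work above CP = 152 * 333 = 50616 J
W' = 50.616 kJ

50.616 kJ


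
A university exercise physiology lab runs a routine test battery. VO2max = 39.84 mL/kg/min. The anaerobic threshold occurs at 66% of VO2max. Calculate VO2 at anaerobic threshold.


AT fraction = 66 / 100 = 0.66
AT VO2 = 39.84 * 0.66
= 26.29 mL/kg/min

26.29 mL/kg/min


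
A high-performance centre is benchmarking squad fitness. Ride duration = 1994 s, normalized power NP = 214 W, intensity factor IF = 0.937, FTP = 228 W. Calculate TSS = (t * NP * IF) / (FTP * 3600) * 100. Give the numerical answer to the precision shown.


Numerator = 1994 * 214 * 0.937 = 399832.892
Denominator = 228 * 3600 = 820800
TSS = 399832.892 / 820800 * 100
= 48.71

48.71 TSS


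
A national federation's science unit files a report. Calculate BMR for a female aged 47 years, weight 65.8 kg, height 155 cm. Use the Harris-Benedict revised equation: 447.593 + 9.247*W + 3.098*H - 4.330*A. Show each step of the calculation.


Substituting values:
W term = 9.247 * 65.8 = 608.4526
H term = 3.098 * 155 = 480.19
A term = 4.330 * 47 = 203.51
BMR = 1332.73 kcal/day

1332.73 kcal/day


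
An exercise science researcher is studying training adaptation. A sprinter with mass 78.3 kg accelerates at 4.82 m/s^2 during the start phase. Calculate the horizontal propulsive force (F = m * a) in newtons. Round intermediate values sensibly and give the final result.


F = m * a
= 78.3 * 4.82
= 377.41 N

377.41 N


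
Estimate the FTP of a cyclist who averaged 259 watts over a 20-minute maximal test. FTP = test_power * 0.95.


FTP = 259 * 0.95 = 246.05 W

246.05 W


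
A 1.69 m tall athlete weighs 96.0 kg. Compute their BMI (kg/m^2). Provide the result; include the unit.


height^2 = 2.8561 m^2
BMI = 96.0 / 2.8561 = 33.61 kg/m^2

33.61 kg/m^2


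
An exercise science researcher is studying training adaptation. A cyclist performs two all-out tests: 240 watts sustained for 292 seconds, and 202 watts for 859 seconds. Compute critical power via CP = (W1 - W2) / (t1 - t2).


W1 = P1 * t1 = 240 * 292 = 70080 J
W2 = P2 * t2 = 202 * 859 = 173518 J
CP = (70080 - 173518) / (292 - 859)
= 182.43 W

182.43 W


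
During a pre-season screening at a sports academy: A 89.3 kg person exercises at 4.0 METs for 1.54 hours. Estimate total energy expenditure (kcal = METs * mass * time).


Energy = METs * mass(kg) * time(h)
= 4.0 * 89.3 * 1.54
= 550.09 kcal

550.09 kcal


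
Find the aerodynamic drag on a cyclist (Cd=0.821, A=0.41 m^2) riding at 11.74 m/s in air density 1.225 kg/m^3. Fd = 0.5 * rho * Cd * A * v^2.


Fd = 0.5 * 1.225 * 0.821 * 0.41 * 11.74^2
= 0.5 * 1.225 * 0.821 * 0.41 * 137.8276
= 28.416 N

28.416 N


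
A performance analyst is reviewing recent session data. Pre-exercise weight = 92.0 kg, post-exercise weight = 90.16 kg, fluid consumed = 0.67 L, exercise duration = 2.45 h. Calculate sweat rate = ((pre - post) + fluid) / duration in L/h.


Weight loss = 92.0 - 90.16 = 1.84 kg (approx L)
Total sweat = 1.84 + 0.67 = 2.51 L
Sweat rate = 2.51 / 2.45 = 1.024 L/h

1.024 L/h


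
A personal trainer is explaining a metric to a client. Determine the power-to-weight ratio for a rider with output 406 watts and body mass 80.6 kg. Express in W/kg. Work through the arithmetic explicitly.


P/W = 406 / 80.6 = 5.037 W/kg

5.037 W/kg


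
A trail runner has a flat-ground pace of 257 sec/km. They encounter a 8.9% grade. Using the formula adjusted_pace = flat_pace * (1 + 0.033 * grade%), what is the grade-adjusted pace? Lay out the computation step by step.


Grade factor = 1 + 0.033 * 8.9 = 1.2937
Adjusted = 257 * 1.2937 = 332.48 sec/km

332.48 s/km


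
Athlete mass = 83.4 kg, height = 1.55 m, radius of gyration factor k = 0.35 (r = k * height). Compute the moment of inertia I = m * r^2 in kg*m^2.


r = k * height = 0.35 * 1.55 = 0.5425 m
r^2 = 0.5425^2 = 0.294306
I = 83.4 * 0.294306 = 24.545 kg*m^2

24.545 kg*m^2


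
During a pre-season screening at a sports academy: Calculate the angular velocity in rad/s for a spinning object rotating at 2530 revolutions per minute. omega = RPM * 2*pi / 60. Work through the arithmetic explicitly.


omega = RPM * 2*pi / 60
= 2530 * 6.28318531 / 60
= 264.941 rad/s

264.941 rad/s


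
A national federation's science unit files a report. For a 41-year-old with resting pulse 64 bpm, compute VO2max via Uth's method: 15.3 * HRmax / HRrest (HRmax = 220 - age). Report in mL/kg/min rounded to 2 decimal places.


Step 1: HRmax = 220 - 41 = 179 bpm
Step 2: Ratio = 179 / 64 = 2.7969
Step 3: VO2max = 15.3 * 2.7969 = 42.79 mL/kg/min

42.79 mL/kg/min


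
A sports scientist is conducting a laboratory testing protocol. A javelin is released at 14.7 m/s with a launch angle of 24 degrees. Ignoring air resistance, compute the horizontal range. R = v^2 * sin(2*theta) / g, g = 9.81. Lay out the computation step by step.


Launch speed squared = 216.09
sin(2 * 24 deg) = 0.743145
Range = 216.09 * 0.743145 / 9.81
= 16.37 m

16.37 m


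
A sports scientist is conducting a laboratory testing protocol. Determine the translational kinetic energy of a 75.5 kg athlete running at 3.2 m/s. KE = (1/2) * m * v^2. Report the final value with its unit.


KE = 0.5 * m * v^2
= 0.5 * 75.5 * 3.2^2
= 0.5 * 75.5 * 10.24
= 386.56 J

386.56 J


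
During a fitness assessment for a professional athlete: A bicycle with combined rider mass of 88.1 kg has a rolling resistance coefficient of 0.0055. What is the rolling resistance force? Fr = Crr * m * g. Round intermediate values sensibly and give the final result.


Fr = 0.0055 * 88.1 * 9.81
= 0.48455 * 9.81
= 4.753 N

4.753 N


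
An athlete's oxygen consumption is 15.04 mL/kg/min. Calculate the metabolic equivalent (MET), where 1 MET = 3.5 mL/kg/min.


MET = VO2 / 3.5
= 15.04 / 3.5
= 4.3 METs

4.3 METs


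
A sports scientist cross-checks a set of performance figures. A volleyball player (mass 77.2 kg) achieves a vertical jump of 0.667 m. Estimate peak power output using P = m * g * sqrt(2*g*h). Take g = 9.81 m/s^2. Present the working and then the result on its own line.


2 * g * h = 2 * 9.81 * 0.667 = 13.08654
sqrt(13.08654) = 3.617532 m/s
P = 77.2 * 9.81 * 3.617532 = 2739.67 W

2739.67 W


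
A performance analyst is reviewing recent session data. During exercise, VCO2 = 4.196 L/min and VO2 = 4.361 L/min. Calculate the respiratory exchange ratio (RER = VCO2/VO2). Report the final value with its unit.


RER = VCO2 / VO2
= 4.196 / 4.361
= 0.9622

0.9622


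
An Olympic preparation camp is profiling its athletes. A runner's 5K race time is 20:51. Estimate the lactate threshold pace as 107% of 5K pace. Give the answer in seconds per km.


Total race time = 20*60 + 51 = 1251 seconds
5K pace = 1251 / 5 = 250.2 sec/km
LT pace = 250.2 * 1.07 = 267.71 sec/km

267.71 s/km


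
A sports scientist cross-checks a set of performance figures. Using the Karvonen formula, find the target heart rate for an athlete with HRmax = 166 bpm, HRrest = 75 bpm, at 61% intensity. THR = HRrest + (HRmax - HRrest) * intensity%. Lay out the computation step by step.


HRR = 166 - 75 = 91
THR = 75 + 91 * 0.61
= 75 + 55.51
= 130.51 bpm

130.51 bpm


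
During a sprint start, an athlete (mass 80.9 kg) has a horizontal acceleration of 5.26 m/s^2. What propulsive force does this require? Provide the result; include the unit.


Propulsive force = mass * acceleration
= 80.9 kg * 5.26 m/s^2
= 425.53 N

425.53 N


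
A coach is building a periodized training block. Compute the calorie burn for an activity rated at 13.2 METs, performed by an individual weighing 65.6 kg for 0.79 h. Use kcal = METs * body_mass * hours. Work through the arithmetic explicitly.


Product of METs and mass = 13.2 * 65.6 = 865.92
Total kcal = 865.92 * 0.79 = 684.08 kcal

684.08 kcal


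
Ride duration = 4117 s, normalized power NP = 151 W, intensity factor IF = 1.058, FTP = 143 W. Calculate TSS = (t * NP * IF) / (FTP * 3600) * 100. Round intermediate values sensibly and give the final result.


Numerator = 4117 * 151 * 1.058 = 657723.686
Denominator = 143 * 3600 = 514800
TSS = 657723.686 / 514800 * 100
= 127.76

127.76 TSS


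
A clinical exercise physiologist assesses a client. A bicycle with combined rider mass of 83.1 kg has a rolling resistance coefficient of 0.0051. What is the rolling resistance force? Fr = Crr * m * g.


Fr = 0.0051 * 83.1 * 9.81
= 0.42381 * 9.81
= 4.158 N

4.158 N


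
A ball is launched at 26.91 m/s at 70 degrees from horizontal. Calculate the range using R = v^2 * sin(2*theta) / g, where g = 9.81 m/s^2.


sin(2 * 70) = sin(140) = 0.642788
v^2 = 26.91^2 = 724.1481
R = 724.1481 * 0.642788 / 9.81
= 47.449 m

47.449 m


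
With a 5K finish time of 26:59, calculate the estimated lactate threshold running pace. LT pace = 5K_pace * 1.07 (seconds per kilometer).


Race duration = 1619 s for 5 km
Average pace = 1619 / 5 = 323.8 s/km
LT pace = 323.8 * 1.07
= 346.47 s/km

346.47 s/km


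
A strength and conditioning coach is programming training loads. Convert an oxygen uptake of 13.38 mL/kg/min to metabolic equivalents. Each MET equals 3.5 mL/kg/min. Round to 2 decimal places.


One MET = 3.5 mL/kg/min
Number of METs = 13.38 / 3.5
= 3.82 METs

3.82 METs


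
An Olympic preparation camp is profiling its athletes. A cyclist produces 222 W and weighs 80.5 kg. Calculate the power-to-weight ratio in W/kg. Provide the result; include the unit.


P/W = power / mass
= 222 / 80.5
= 2.758 W/kg

2.758 W/kg


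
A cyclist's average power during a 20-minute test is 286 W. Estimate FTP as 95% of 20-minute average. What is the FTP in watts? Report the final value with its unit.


FTP = 20-min power * 0.95
= 286 * 0.95
= 271.7 W

271.7 W


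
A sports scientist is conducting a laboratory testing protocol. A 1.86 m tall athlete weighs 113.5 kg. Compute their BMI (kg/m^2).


height^2 = 3.4596 m^2
BMI = 113.5 / 3.4596 = 32.81 kg/m^2

32.81 kg/m^2


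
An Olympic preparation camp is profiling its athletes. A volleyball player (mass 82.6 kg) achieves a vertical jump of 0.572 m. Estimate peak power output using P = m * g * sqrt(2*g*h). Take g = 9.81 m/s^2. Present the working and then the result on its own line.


2 * g * h = 2 * 9.81 * 0.572 = 11.22264
sqrt(11.22264) = 3.350021 m/s
P = 82.6 * 9.81 * 3.350021 = 2714.54 W

2714.54 W


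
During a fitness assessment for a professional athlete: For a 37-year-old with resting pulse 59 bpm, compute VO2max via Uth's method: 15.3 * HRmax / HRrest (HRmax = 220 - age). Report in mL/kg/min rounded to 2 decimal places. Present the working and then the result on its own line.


Step 1: HRmax = 220 - 37 = 183 bpm
Step 2: Ratio = 183 / 59 = 3.1017
Step 3: VO2max = 15.3 * 3.1017 = 47.46 mL/kg/min

47.46 mL/kg/min


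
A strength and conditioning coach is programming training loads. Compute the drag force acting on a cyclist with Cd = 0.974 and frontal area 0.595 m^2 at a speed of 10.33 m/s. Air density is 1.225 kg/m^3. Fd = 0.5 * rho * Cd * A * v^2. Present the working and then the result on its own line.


Step 1: v^2 = 106.7089
Step 2: Fd = 0.5 * 1.225 * 0.974 * 0.595 * 106.7089
= 37.878 N

37.878 N


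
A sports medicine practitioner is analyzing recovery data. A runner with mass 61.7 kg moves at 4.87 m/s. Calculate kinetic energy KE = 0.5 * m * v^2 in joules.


v^2 = 4.87^2 = 23.7169
KE = 0.5 * 61.7 * 23.7169
= 731.67 J

731.67 J


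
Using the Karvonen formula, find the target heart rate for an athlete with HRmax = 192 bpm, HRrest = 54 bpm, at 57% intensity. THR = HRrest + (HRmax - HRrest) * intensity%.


HRR = 192 - 54 = 138
THR = 54 + 138 * 0.57
= 54 + 78.66
= 132.66 bpm

132.66 bpm


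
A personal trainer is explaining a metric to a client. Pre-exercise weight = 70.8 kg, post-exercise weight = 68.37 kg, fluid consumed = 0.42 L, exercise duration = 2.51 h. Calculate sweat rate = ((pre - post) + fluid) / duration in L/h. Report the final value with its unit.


Weight loss = 70.8 - 68.37 = 2.43 kg (approx L)
Total sweat = 2.43 + 0.42 = 2.85 L
Sweat rate = 2.85 / 2.51 = 1.135 L/h

1.135 L/h


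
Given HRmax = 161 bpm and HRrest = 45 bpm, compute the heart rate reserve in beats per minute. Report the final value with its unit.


Heart rate reserve = maximum HR minus resting HR
HRR = 161 - 45 = 116 bpm

116 bpm


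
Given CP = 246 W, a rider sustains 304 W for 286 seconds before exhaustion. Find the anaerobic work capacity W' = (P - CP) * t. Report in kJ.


Excess power = 304 - 246 = 58 W
Work above CP = 58 * 286 = 16588 J
W' = 16.588 kJ

16.588 kJ


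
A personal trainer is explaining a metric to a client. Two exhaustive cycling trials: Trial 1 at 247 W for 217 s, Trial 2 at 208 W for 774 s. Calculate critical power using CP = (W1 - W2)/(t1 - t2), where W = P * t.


W1 = 247 * 217 = 53599 J
W2 = 208 * 774 = 160992 J
CP = (53599 - 160992) / (217 - 774)
= -107393 / -557
= 192.81 W

192.81 W


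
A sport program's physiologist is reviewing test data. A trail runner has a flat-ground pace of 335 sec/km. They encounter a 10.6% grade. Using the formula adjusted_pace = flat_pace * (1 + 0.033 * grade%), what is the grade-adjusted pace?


Grade factor = 1 + 0.033 * 10.6 = 1.3498
Adjusted = 335 * 1.3498 = 452.18 sec/km

452.18 s/km


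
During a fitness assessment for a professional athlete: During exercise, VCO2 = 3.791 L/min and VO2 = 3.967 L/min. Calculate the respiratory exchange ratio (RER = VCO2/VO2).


RER = VCO2 / VO2
= 3.791 / 3.967
= 0.9556

0.9556


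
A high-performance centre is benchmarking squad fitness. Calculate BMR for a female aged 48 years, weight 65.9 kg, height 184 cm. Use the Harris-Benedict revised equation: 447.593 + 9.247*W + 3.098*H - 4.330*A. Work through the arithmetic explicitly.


Substituting values:
W term = 9.247 * 65.9 = 609.3773
H term = 3.098 * 184 = 570.032
A term = 4.330 * 48 = 207.84
BMR = 1419.16 kcal/day

1419.16 kcal/day


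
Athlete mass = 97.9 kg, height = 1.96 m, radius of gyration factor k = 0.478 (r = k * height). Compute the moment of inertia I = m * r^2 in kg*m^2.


r = k * height = 0.478 * 1.96 = 0.93688 m
r^2 = 0.93688^2 = 0.877744
I = 97.9 * 0.877744 = 85.931 kg*m^2

85.931 kg*m^2


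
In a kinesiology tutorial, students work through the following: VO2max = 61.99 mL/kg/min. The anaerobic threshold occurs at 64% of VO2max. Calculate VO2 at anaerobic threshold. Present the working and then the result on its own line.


AT fraction = 64 / 100 = 0.64
AT VO2 = 61.99 * 0.64
= 39.67 mL/kg/min

39.67 mL/kg/min


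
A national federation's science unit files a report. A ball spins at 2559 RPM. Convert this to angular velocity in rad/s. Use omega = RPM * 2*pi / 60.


omega = 2559 * 2 * pi / 60
= 2559 * 6.28318531 / 60
= 16078.671 / 60
= 267.978 rad/s

267.978 rad/s


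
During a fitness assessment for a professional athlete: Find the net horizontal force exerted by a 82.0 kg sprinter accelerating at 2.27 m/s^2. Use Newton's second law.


Newton's second law: F = m * a
F = 82.0 * 2.27 = 186.14 N

186.14 N


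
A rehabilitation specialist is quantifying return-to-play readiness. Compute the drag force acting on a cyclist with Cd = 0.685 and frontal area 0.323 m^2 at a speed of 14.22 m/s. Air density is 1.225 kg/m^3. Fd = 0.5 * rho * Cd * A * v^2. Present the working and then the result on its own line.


Step 1: v^2 = 202.2084
Step 2: Fd = 0.5 * 1.225 * 0.685 * 0.323 * 202.2084
= 27.403 N

27.403 N
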